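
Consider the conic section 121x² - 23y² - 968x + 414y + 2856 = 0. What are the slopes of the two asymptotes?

11√23/23 and -11√23/23

Group the x- and y-terms: 121(x² - 8x) -23(y² - 18y) = -2856
Complete the square in x and y: 121(x - 4)² -23(y - 9)² = -2856 + 1936 - 1863 = -2783
Divide through by -2783 to get (y - 9)²/121 - (x - 4)²/23 = 1.
Hyperbola, center (4, 9), transverse axis vertical; a² = 121, b² = 23.
For a vertical hyperbola the asymptotes have slope ±a/b.
Here that is ±11/√23 = ±11√23/23.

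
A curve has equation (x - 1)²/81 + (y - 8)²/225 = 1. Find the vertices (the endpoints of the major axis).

(1, -7) and (1, 23)

Center (1, 8). The larger denominator 225 sits under the y-term, so the major axis is vertical; a² = 225, b² = 81.
a = 15. Vertices at (h, k ± a).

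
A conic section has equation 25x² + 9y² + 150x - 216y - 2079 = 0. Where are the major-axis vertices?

Group the x- and y-terms: 25(x² + 6x) + 9(y² - 24y) = 2079
Complete the square in x and y: 25(x + 3)² + 9(y - 12)² = 2079 + 225 + 1296 = 3600
Divide by 3600: (x + 3)²/144 + (y - 12)²/400 = 1
Ellipse, center (-3, 12), major axis vertical; a² = 400, b² = 144.
a = 20. Vertices at (h, k ± a).

(-3, -8) and (-3, 32)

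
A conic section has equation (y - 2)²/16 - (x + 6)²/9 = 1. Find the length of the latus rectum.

Center (-6, 2). The positive term is the y-term, so the transverse axis is vertical; a² = 16, b² = 9.
Latus rectum length = 2b²/a = 2·9/4 = 9/2.

9/2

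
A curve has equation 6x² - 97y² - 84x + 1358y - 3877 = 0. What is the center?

(7, 7)

Group the x- and y-terms: 6(x² - 14x) -97(y² - 14y) = 3877
Complete the square: 6(x - 7)² -97(y - 7)² = 3877 + 294 - 4753 = -582
Dividing both sides by -582: (y - 7)²/6 - (x - 7)²/97 = 1
Hyperbola with center (7, 7).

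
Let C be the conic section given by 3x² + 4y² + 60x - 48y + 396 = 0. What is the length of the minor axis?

Group the x- and y-terms: 3(x² + 20x) + 4(y² - 12y) = -396
Completing the square gives 3(x + 10)² + 4(y - 6)² = -396 + 300 + 144 = 48.
Dividing both sides by 48: (x + 10)²/16 + (y - 6)²/12 = 1
Ellipse, center (-10, 6), major axis horizontal; a² = 16, b² = 12.
b² = 12 so b = 2√3; the minor axis has length 2b = 4√3.

4√3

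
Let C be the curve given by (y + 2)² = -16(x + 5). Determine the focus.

Vertex (-5, -2); 4p = -16 so p = -4. Opens left.
Focus is p units from the vertex along the axis: (h + p, k).

(-9, -2)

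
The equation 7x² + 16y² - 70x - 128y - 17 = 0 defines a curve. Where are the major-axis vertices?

Rearranging, 7(x² - 10x) + 16(y² - 8y) = 17.
Completing the square gives 7(x - 5)² + 16(y - 4)² = 17 + 175 + 256 = 448.
Divide by 448: (x - 5)²/64 + (y - 4)²/28 = 1
Ellipse, center (5, 4), major axis horizontal; a² = 64, b² = 28.
a = 8. Vertices at (h ± a, k).

(-3, 4) and (13, 4)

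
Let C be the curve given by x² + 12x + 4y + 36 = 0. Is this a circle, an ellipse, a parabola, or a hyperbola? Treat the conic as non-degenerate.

parabola

No xy term. Coefficients of x² and y² are A = 1, C = 0.
Exactly one squared variable ⇒ parabola.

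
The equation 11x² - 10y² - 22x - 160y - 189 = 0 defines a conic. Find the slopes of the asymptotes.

Rearranging, 11(x² - 2x) -10(y² + 16y) = 189.
Complete the square: 11(x - 1)² -10(y + 8)² = 189 + 11 - 640 = -440
Dividing both sides by -440: (y + 8)²/44 - (x - 1)²/40 = 1
Hyperbola, center (1, -8), transverse axis vertical; a² = 44, b² = 40.
For a vertical hyperbola the asymptotes have slope ±a/b.
Here that is ±2√11/2√10 = ±√110/10.

√110/10 and -√110/10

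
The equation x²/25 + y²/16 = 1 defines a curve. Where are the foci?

Center (0, 0). The larger denominator 25 sits under the x-term, so the major axis is horizontal; a² = 25, b² = 16.
c² = a² - b² = 25 - 16 = 9, so c = 3.
Foci lie on the horizontal axis through the center: (h ± c, k).

(-3, 0) and (3, 0)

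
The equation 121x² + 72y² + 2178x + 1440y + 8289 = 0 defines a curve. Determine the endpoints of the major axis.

(-9, -21) and (-9, 1)

Collect terms: 121(x² + 18x) + 72(y² + 20y) = -8289
121(x + 9)² + 72(y + 10)² = -8289 + 9801 + 7200 = 8712
Divide through by 8712 to get (x + 9)²/72 + (y + 10)²/121 = 1.
Ellipse, center (-9, -10), major axis vertical; a² = 121, b² = 72.
a = 11. Vertices at (h, k ± a).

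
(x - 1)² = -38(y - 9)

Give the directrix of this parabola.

Vertex (1, 9); 4p = -38 so p = -19/2. Opens down.
Directrix is the horizontal line y = k − p = 9 − (-19/2) = 37/2.

y = 37/2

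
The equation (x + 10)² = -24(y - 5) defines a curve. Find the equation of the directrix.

Vertex (-10, 5); 4p = -24 so p = -6. Opens down.
Directrix is the horizontal line y = k − p = 5 − (-6) = 11.

y = 11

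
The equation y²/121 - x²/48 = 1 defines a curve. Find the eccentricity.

Center (0, 0). The positive term is the y-term, so the transverse axis is vertical; a² = 121, b² = 48.
c² = a² + b² = 169, so c = 13.
e = c/a = 13/11.

e = 13/11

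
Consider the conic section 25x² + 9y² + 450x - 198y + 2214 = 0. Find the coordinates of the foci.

(-9, 3) and (-9, 19)

Rearranging, 25(x² + 18x) + 9(y² - 22y) = -2214.
Completing the square gives 25(x + 9)² + 9(y - 11)² = -2214 + 2025 + 1089 = 900.
Divide by 900: (x + 9)²/36 + (y - 11)²/100 = 1
Ellipse, center (-9, 11), major axis vertical; a² = 100, b² = 36.
c² = a² - b² = 100 - 36 = 64, so c = 8.
Foci lie on the vertical axis through the center: (h, k ± c).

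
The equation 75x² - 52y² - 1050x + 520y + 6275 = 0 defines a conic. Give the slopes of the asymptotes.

5√39/26 and -5√39/26

Group the x- and y-terms: 75(x² - 14x) -52(y² - 10y) = -6275
75(x - 7)² -52(y - 5)² = -6275 + 3675 - 1300 = -3900
Dividing both sides by -3900: (y - 5)²/75 - (x - 7)²/52 = 1
Hyperbola, center (7, 5), transverse axis vertical; a² = 75, b² = 52.
For a vertical hyperbola the asymptotes have slope ±a/b.
Here that is ±5√3/2√13 = ±5√39/26.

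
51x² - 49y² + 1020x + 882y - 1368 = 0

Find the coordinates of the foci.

51(x² + 20x) -49(y² - 18y) = 1368
Complete the square: 51(x + 10)² -49(y - 9)² = 1368 + 5100 - 3969 = 2499
Divide by 2499: (x + 10)²/49 - (y - 9)²/51 = 1
Hyperbola, center (-10, 9), transverse axis horizontal; a² = 49, b² = 51.
c² = a² + b² = 49 + 51 = 100, so c = 10.
Foci lie on the horizontal axis through the center: (h ± c, k).

(-20, 9) and (0, 9)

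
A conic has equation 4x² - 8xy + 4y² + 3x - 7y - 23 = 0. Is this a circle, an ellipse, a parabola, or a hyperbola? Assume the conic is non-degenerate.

A = 4, B = -8, C = 4.
Discriminant B² − 4AC = (-8)² − 4·4·4 = 0.
B² − 4AC = 0 ⇒ parabola.

parabola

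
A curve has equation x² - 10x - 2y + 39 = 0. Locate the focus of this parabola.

(5, 15/2)

Only x is squared. Complete the square in x: (x - 5)² = 2(y - 7).
Vertex (5, 7); 4p = 2 so p = 1/2. Opens up.
Focus is p units from the vertex along the axis: (h, k + p).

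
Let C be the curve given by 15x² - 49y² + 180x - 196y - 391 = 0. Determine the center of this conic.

Collect terms: 15(x² + 12x) -49(y² + 4y) = 391
15(x + 6)² -49(y + 2)² = 391 + 540 - 196 = 735
Dividing both sides by 735: (x + 6)²/49 - (y + 2)²/15 = 1
Hyperbola with center (-6, -2).

(-6, -2)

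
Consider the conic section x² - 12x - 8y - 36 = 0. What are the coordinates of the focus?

(6, -7)

Only x is squared. Complete the square in x: (x - 6)² = 8(y + 9).
Vertex (6, -9); 4p = 8 so p = 2. Opens up.
Focus is p units from the vertex along the axis: (h, k + p).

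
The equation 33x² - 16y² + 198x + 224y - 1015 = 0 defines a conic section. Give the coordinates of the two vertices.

(-7, 7) and (1, 7)

Group the x- and y-terms: 33(x² + 6x) -16(y² - 14y) = 1015
33(x + 3)² -16(y - 7)² = 1015 + 297 - 784 = 528
Divide by 528: (x + 3)²/16 - (y - 7)²/33 = 1
Hyperbola, center (-3, 7), transverse axis horizontal; a² = 16, b² = 33.
a = 4. Vertices at (h ± a, k).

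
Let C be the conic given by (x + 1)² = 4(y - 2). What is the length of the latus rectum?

Vertex (-1, 2); 4p = 4 so p = 1. Opens up.
Latus rectum length = |4p| = 4.

4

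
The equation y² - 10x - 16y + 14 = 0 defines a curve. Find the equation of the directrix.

x = -15/2

Only y is squared. Complete the square in y: (y - 8)² = 10(x + 5).
Vertex (-5, 8); 4p = 10 so p = 5/2. Opens right.
Directrix is the vertical line x = h − p = -5 − (5/2) = -15/2.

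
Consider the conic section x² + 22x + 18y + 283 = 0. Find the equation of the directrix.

y = -9/2

Only x is squared. Complete the square in x: (x + 11)² = -18(y + 9).
Vertex (-11, -9); 4p = -18 so p = -9/2. Opens down.
Directrix is the horizontal line y = k − p = -9 − (-9/2) = -9/2.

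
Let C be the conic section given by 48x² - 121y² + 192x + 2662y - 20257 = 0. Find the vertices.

(-13, 11) and (9, 11)

Collect terms: 48(x² + 4x) -121(y² - 22y) = 20257
Complete the square: 48(x + 2)² -121(y - 11)² = 20257 + 192 - 14641 = 5808
Dividing both sides by 5808: (x + 2)²/121 - (y - 11)²/48 = 1
Hyperbola, center (-2, 11), transverse axis horizontal; a² = 121, b² = 48.
a = 11. Vertices at (h ± a, k).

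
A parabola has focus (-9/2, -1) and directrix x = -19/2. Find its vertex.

(-7, -1)

The vertex is the midpoint between the focus and the directrix along the axis of symmetry.
Axis is horizontal (directrix is vertical). Vertex x-coordinate = (-9/2 + (-19/2))/2 = -7; y-coordinate = -1.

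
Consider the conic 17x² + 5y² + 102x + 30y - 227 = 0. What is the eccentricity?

e = 2√51/17

Rearranging, 17(x² + 6x) + 5(y² + 6y) = 227.
Complete the square: 17(x + 3)² + 5(y + 3)² = 227 + 153 + 45 = 425
Divide by 425: (x + 3)²/25 + (y + 3)²/85 = 1
Ellipse, center (-3, -3), major axis vertical; a² = 85, b² = 25.
c² = a² - b² = 60, so c = 2√15.
e = c/a = 2√15/√85 = 2√51/17.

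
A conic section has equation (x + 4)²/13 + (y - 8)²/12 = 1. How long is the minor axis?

Center (-4, 8). The larger denominator 13 sits under the x-term, so the major axis is horizontal; a² = 13, b² = 12.
b² = 12 so b = 2√3; the minor axis has length 2b = 4√3.

4√3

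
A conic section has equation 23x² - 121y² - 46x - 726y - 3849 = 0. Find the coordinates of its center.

(1, -3)

Rearranging, 23(x² - 2x) -121(y² + 6y) = 3849.
Complete the square: 23(x - 1)² -121(y + 3)² = 3849 + 23 - 1089 = 2783
Divide by 2783: (x - 1)²/121 - (y + 3)²/23 = 1
Hyperbola with center (1, -3).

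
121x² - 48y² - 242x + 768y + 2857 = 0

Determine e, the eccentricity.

Collect terms: 121(x² - 2x) -48(y² - 16y) = -2857
Complete the square in x and y: 121(x - 1)² -48(y - 8)² = -2857 + 121 - 3072 = -5808
Divide through by -5808 to get (y - 8)²/121 - (x - 1)²/48 = 1.
Hyperbola, center (1, 8), transverse axis vertical; a² = 121, b² = 48.
c² = a² + b² = 169, so c = 13.
e = c/a = 13/11.

e = 13/11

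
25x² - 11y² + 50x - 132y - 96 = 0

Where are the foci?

(-1, -12) and (-1, 0)

Group the x- and y-terms: 25(x² + 2x) -11(y² + 12y) = 96
Complete the square in x and y: 25(x + 1)² -11(y + 6)² = 96 + 25 - 396 = -275
Divide through by -275 to get (y + 6)²/25 - (x + 1)²/11 = 1.
Hyperbola, center (-1, -6), transverse axis vertical; a² = 25, b² = 11.
c² = a² + b² = 25 + 11 = 36, so c = 6.
Foci lie on the vertical axis through the center: (h, k ± c).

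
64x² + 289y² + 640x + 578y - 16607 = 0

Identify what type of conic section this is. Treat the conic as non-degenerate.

ellipse

No xy term. Coefficients of x² and y² are A = 64, C = 289.
A and C have the same sign but A ≠ C ⇒ ellipse.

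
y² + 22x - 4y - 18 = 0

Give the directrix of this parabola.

Only y is squared. Complete the square in y: (y - 2)² = -22(x - 1).
Vertex (1, 2); 4p = -22 so p = -11/2. Opens left.
Directrix is the vertical line x = h − p = 1 − (-11/2) = 13/2.

x = 13/2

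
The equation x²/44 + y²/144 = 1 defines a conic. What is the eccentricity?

Center (0, 0). The larger denominator 144 sits under the y-term, so the major axis is vertical; a² = 144, b² = 44.
c² = a² - b² = 100, so c = 10.
e = c/a = 10/12 = 5/6.

e = 5/6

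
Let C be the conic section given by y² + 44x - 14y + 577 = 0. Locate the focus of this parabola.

(-23, 7)

Only y is squared. Complete the square in y: (y - 7)² = -44(x + 12).
Vertex (-12, 7); 4p = -44 so p = -11. Opens left.
Focus is p units from the vertex along the axis: (h + p, k).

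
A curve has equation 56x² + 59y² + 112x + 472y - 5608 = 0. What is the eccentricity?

e = √177/59

Rearranging, 56(x² + 2x) + 59(y² + 8y) = 5608.
Complete the square in x and y: 56(x + 1)² + 59(y + 4)² = 5608 + 56 + 944 = 6608
Dividing both sides by 6608: (x + 1)²/118 + (y + 4)²/112 = 1
Ellipse, center (-1, -4), major axis horizontal; a² = 118, b² = 112.
c² = a² - b² = 6, so c = √6.
e = c/a = √6/√118 = √177/59.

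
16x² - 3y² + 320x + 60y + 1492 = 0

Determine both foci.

16(x² + 20x) -3(y² - 20y) = -1492
Complete the square: 16(x + 10)² -3(y - 10)² = -1492 + 1600 - 300 = -192
Divide through by -192 to get (y - 10)²/64 - (x + 10)²/12 = 1.
Hyperbola, center (-10, 10), transverse axis vertical; a² = 64, b² = 12.
c² = a² + b² = 64 + 12 = 76, so c = 2√19.
Foci lie on the vertical axis through the center: (h, k ± c).

(-10, 10 - 2√19) and (-10, 10 + 2√19)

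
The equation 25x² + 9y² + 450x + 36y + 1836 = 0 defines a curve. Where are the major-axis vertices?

25(x² + 18x) + 9(y² + 4y) = -1836
Complete the square: 25(x + 9)² + 9(y + 2)² = -1836 + 2025 + 36 = 225
Divide through by 225 to get (x + 9)²/9 + (y + 2)²/25 = 1.
Ellipse, center (-9, -2), major axis vertical; a² = 25, b² = 9.
a = 5. Vertices at (h, k ± a).

(-9, -7) and (-9, 3)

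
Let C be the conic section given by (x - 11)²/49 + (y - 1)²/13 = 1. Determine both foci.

(5, 1) and (17, 1)

Center (11, 1). The larger denominator 49 sits under the x-term, so the major axis is horizontal; a² = 49, b² = 13.
c² = a² - b² = 49 - 13 = 36, so c = 6.
Foci lie on the horizontal axis through the center: (h ± c, k).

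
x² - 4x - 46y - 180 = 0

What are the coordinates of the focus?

(2, 15/2)

Only x is squared. Complete the square in x: (x - 2)² = 46(y + 4).
Vertex (2, -4); 4p = 46 so p = 23/2. Opens up.
Focus is p units from the vertex along the axis: (h, k + p).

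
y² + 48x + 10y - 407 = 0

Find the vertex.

Only y is squared. Complete the square in y: (y + 5)² = -48(x - 9).
Vertex (9, -5); 4p = -48 so p = -12. Opens left.

(9, -5)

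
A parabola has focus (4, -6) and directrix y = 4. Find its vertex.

The vertex is the midpoint between the focus and the directrix along the axis of symmetry.
Axis is vertical (directrix is horizontal). Vertex y-coordinate = (-6 + 4)/2 = -1; x-coordinate = 4.

(4, -1)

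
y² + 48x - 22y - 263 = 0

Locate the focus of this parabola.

(-4, 11)

Only y is squared. Complete the square in y: (y - 11)² = -48(x - 8).
Vertex (8, 11); 4p = -48 so p = -12. Opens left.
Focus is p units from the vertex along the axis: (h + p, k).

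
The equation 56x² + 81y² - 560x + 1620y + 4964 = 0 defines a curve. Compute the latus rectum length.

112/9

Group the x- and y-terms: 56(x² - 10x) + 81(y² + 20y) = -4964
Complete the square in x and y: 56(x - 5)² + 81(y + 10)² = -4964 + 1400 + 8100 = 4536
Dividing both sides by 4536: (x - 5)²/81 + (y + 10)²/56 = 1
Ellipse, center (5, -10), major axis horizontal; a² = 81, b² = 56.
Latus rectum length = 2b²/a = 2·56/9 = 112/9.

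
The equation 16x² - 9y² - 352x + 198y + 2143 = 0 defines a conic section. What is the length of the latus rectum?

27/2

Rearranging, 16(x² - 22x) -9(y² - 22y) = -2143.
Completing the square gives 16(x - 11)² -9(y - 11)² = -2143 + 1936 - 1089 = -1296.
Divide by -1296: (y - 11)²/144 - (x - 11)²/81 = 1
Hyperbola, center (11, 11), transverse axis vertical; a² = 144, b² = 81.
Latus rectum length = 2b²/a = 2·81/12 = 27/2.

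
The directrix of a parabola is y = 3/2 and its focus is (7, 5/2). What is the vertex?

(7, 2)

The vertex is the midpoint between the focus and the directrix along the axis of symmetry.
Axis is vertical (directrix is horizontal). Vertex y-coordinate = (5/2 + 3/2)/2 = 2; x-coordinate = 7.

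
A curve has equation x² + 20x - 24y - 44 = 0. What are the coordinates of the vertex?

(-10, -6)

Only x is squared. Complete the square in x: (x + 10)² = 24(y + 6).
Vertex (-10, -6); 4p = 24 so p = 6. Opens up.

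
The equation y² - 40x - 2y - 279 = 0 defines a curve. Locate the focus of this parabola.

(3, 1)

Only y is squared. Complete the square in y: (y - 1)² = 40(x + 7).
Vertex (-7, 1); 4p = 40 so p = 10. Opens right.
Focus is p units from the vertex along the axis: (h + p, k).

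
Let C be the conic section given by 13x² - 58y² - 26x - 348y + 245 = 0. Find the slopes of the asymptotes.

√754/58 and -√754/58

Rearranging, 13(x² - 2x) -58(y² + 6y) = -245.
Complete the square in x and y: 13(x - 1)² -58(y + 3)² = -245 + 13 - 522 = -754
Dividing both sides by -754: (y + 3)²/13 - (x - 1)²/58 = 1
Hyperbola, center (1, -3), transverse axis vertical; a² = 13, b² = 58.
For a vertical hyperbola the asymptotes have slope ±a/b.
Here that is ±√13/√58 = ±√754/58.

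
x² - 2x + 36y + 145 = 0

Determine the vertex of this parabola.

(1, -4)

Only x is squared. Complete the square in x: (x - 1)² = -36(y + 4).
Vertex (1, -4); 4p = -36 so p = -9. Opens down.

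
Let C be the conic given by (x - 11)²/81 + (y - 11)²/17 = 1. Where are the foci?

Center (11, 11). The larger denominator 81 sits under the x-term, so the major axis is horizontal; a² = 81, b² = 17.
c² = a² - b² = 81 - 17 = 64, so c = 8.
Foci lie on the horizontal axis through the center: (h ± c, k).

(3, 11) and (19, 11)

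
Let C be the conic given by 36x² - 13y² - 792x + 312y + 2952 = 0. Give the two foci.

(11, 5) and (11, 19)

Group the x- and y-terms: 36(x² - 22x) -13(y² - 24y) = -2952
Completing the square gives 36(x - 11)² -13(y - 12)² = -2952 + 4356 - 1872 = -468.
Divide through by -468 to get (y - 12)²/36 - (x - 11)²/13 = 1.
Hyperbola, center (11, 12), transverse axis vertical; a² = 36, b² = 13.
c² = a² + b² = 36 + 13 = 49, so c = 7.
Foci lie on the vertical axis through the center: (h, k ± c).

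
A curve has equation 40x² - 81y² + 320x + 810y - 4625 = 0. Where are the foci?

(-15, 5) and (7, 5)

Group the x- and y-terms: 40(x² + 8x) -81(y² - 10y) = 4625
Complete the square: 40(x + 4)² -81(y - 5)² = 4625 + 640 - 2025 = 3240
Divide by 3240: (x + 4)²/81 - (y - 5)²/40 = 1
Hyperbola, center (-4, 5), transverse axis horizontal; a² = 81, b² = 40.
c² = a² + b² = 81 + 40 = 121, so c = 11.
Foci lie on the horizontal axis through the center: (h ± c, k).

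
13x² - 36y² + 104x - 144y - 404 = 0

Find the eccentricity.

Group: 13(x² + 8x) -36(y² + 4y) = 404
Completing the square gives 13(x + 4)² -36(y + 2)² = 404 + 208 - 144 = 468.
Dividing both sides by 468: (x + 4)²/36 - (y + 2)²/13 = 1
Hyperbola, center (-4, -2), transverse axis horizontal; a² = 36, b² = 13.
c² = a² + b² = 49, so c = 7.
e = c/a = 7/6.

e = 7/6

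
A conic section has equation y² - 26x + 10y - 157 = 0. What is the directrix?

Only y is squared. Complete the square in y: (y + 5)² = 26(x + 7).
Vertex (-7, -5); 4p = 26 so p = 13/2. Opens right.
Directrix is the vertical line x = h − p = -7 − (13/2) = -27/2.

x = -27/2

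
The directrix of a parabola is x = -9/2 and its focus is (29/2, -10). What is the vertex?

The vertex is the midpoint between the focus and the directrix along the axis of symmetry.
Axis is horizontal (directrix is vertical). Vertex x-coordinate = (29/2 + (-9/2))/2 = 5; y-coordinate = -10.

(5, -10)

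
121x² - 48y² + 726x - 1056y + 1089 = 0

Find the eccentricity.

Group: 121(x² + 6x) -48(y² + 22y) = -1089
121(x + 3)² -48(y + 11)² = -1089 + 1089 - 5808 = -5808
Divide by -5808: (y + 11)²/121 - (x + 3)²/48 = 1
Hyperbola, center (-3, -11), transverse axis vertical; a² = 121, b² = 48.
c² = a² + b² = 169, so c = 13.
e = c/a = 13/11.

e = 13/11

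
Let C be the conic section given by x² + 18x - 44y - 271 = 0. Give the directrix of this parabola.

Only x is squared. Complete the square in x: (x + 9)² = 44(y + 8).
Vertex (-9, -8); 4p = 44 so p = 11. Opens up.
Directrix is the horizontal line y = k − p = -8 − (11) = -19.

y = -19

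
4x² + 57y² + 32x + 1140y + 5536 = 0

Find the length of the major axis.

Group the x- and y-terms: 4(x² + 8x) + 57(y² + 20y) = -5536
Complete the square in x and y: 4(x + 4)² + 57(y + 10)² = -5536 + 64 + 5700 = 228
Divide through by 228 to get (x + 4)²/57 + (y + 10)²/4 = 1.
Ellipse, center (-4, -10), major axis horizontal; a² = 57, b² = 4.
a² = 57 so a = √57; the major axis has length 2a = 2√57.

2√57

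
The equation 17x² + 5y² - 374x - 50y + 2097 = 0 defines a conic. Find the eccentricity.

17(x² - 22x) + 5(y² - 10y) = -2097
Complete the square: 17(x - 11)² + 5(y - 5)² = -2097 + 2057 + 125 = 85
Divide by 85: (x - 11)²/5 + (y - 5)²/17 = 1
Ellipse, center (11, 5), major axis vertical; a² = 17, b² = 5.
c² = a² - b² = 12, so c = 2√3.
e = c/a = 2√3/√17 = 2√51/17.

e = 2√51/17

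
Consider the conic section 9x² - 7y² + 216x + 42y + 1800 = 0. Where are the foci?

(-12, -9) and (-12, 15)

Rearranging, 9(x² + 24x) -7(y² - 6y) = -1800.
Complete the square: 9(x + 12)² -7(y - 3)² = -1800 + 1296 - 63 = -567
Divide through by -567 to get (y - 3)²/81 - (x + 12)²/63 = 1.
Hyperbola, center (-12, 3), transverse axis vertical; a² = 81, b² = 63.
c² = a² + b² = 81 + 63 = 144, so c = 12.
Foci lie on the vertical axis through the center: (h, k ± c).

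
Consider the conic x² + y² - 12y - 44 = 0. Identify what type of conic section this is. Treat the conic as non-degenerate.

circle

No xy term. Coefficients of x² and y² are A = 1, C = 1.
A = C (same sign) ⇒ circle.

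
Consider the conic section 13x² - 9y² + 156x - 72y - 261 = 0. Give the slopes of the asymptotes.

√13/3 and -√13/3

Rearranging, 13(x² + 12x) -9(y² + 8y) = 261.
Complete the square in x and y: 13(x + 6)² -9(y + 4)² = 261 + 468 - 144 = 585
Divide through by 585 to get (x + 6)²/45 - (y + 4)²/65 = 1.
Hyperbola, center (-6, -4), transverse axis horizontal; a² = 45, b² = 65.
For a horizontal hyperbola the asymptotes have slope ±b/a.
Here that is ±√65/3√5 = ±√13/3.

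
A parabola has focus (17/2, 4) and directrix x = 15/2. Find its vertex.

(8, 4)

The vertex is the midpoint between the focus and the directrix along the axis of symmetry.
Axis is horizontal (directrix is vertical). Vertex x-coordinate = (17/2 + 15/2)/2 = 8; y-coordinate = 4.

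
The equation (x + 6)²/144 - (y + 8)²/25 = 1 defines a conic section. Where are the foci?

Center (-6, -8). The positive term is the x-term, so the transverse axis is horizontal; a² = 144, b² = 25.
c² = a² + b² = 144 + 25 = 169, so c = 13.
Foci lie on the horizontal axis through the center: (h ± c, k).

(-19, -8) and (7, -8)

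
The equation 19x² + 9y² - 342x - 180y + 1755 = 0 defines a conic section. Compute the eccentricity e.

e = √190/19

Group the x- and y-terms: 19(x² - 18x) + 9(y² - 20y) = -1755
Complete the square in x and y: 19(x - 9)² + 9(y - 10)² = -1755 + 1539 + 900 = 684
Divide by 684: (x - 9)²/36 + (y - 10)²/76 = 1
Ellipse, center (9, 10), major axis vertical; a² = 76, b² = 36.
c² = a² - b² = 40, so c = 2√10.
e = c/a = 2√10/2√19 = √190/19.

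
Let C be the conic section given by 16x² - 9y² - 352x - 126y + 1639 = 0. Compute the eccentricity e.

e = 5/4

16(x² - 22x) -9(y² + 14y) = -1639
Completing the square gives 16(x - 11)² -9(y + 7)² = -1639 + 1936 - 441 = -144.
Divide through by -144 to get (y + 7)²/16 - (x - 11)²/9 = 1.
Hyperbola, center (11, -7), transverse axis vertical; a² = 16, b² = 9.
c² = a² + b² = 25, so c = 5.
e = c/a = 5/4.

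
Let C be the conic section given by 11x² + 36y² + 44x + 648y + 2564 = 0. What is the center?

(-2, -9)

Rearranging, 11(x² + 4x) + 36(y² + 18y) = -2564.
Completing the square gives 11(x + 2)² + 36(y + 9)² = -2564 + 44 + 2916 = 396.
Dividing both sides by 396: (x + 2)²/36 + (y + 9)²/11 = 1
Ellipse with center (-2, -9).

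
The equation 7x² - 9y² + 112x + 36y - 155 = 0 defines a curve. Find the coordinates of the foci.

(-20, 2) and (4, 2)

Group the x- and y-terms: 7(x² + 16x) -9(y² - 4y) = 155
7(x + 8)² -9(y - 2)² = 155 + 448 - 36 = 567
Divide through by 567 to get (x + 8)²/81 - (y - 2)²/63 = 1.
Hyperbola, center (-8, 2), transverse axis horizontal; a² = 81, b² = 63.
c² = a² + b² = 81 + 63 = 144, so c = 12.
Foci lie on the horizontal axis through the center: (h ± c, k).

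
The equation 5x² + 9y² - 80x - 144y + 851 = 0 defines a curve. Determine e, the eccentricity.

e = 2/3

Group the x- and y-terms: 5(x² - 16x) + 9(y² - 16y) = -851
5(x - 8)² + 9(y - 8)² = -851 + 320 + 576 = 45
Divide through by 45 to get (x - 8)²/9 + (y - 8)²/5 = 1.
Ellipse, center (8, 8), major axis horizontal; a² = 9, b² = 5.
c² = a² - b² = 4, so c = 2.
e = c/a = 2/3.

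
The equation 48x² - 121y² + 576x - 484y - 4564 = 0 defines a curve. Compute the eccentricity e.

Collect terms: 48(x² + 12x) -121(y² + 4y) = 4564
Completing the square gives 48(x + 6)² -121(y + 2)² = 4564 + 1728 - 484 = 5808.
Divide through by 5808 to get (x + 6)²/121 - (y + 2)²/48 = 1.
Hyperbola, center (-6, -2), transverse axis horizontal; a² = 121, b² = 48.
c² = a² + b² = 169, so c = 13.
e = c/a = 13/11.

e = 13/11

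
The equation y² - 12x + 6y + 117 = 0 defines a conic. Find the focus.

Only y is squared. Complete the square in y: (y + 3)² = 12(x - 9).
Vertex (9, -3); 4p = 12 so p = 3. Opens right.
Focus is p units from the vertex along the axis: (h + p, k).

(12, -3)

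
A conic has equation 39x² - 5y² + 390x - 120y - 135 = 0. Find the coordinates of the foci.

Group the x- and y-terms: 39(x² + 10x) -5(y² + 24y) = 135
Complete the square: 39(x + 5)² -5(y + 12)² = 135 + 975 - 720 = 390
Divide by 390: (x + 5)²/10 - (y + 12)²/78 = 1
Hyperbola, center (-5, -12), transverse axis horizontal; a² = 10, b² = 78.
c² = a² + b² = 10 + 78 = 88, so c = 2√22.
Foci lie on the horizontal axis through the center: (h ± c, k).

(-5 - 2√22, -12) and (-5 + 2√22, -12)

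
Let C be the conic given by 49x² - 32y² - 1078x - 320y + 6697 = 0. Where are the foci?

Collect terms: 49(x² - 22x) -32(y² + 10y) = -6697
Complete the square: 49(x - 11)² -32(y + 5)² = -6697 + 5929 - 800 = -1568
Divide through by -1568 to get (y + 5)²/49 - (x - 11)²/32 = 1.
Hyperbola, center (11, -5), transverse axis vertical; a² = 49, b² = 32.
c² = a² + b² = 49 + 32 = 81, so c = 9.
Foci lie on the vertical axis through the center: (h, k ± c).

(11, -14) and (11, 4)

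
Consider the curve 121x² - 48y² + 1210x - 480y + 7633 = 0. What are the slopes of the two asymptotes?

Collect terms: 121(x² + 10x) -48(y² + 10y) = -7633
Complete the square: 121(x + 5)² -48(y + 5)² = -7633 + 3025 - 1200 = -5808
Divide through by -5808 to get (y + 5)²/121 - (x + 5)²/48 = 1.
Hyperbola, center (-5, -5), transverse axis vertical; a² = 121, b² = 48.
For a vertical hyperbola the asymptotes have slope ±a/b.
Here that is ±11/4√3 = ±11√3/12.

11√3/12 and -11√3/12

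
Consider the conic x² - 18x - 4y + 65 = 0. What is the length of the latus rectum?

Only x is squared. Complete the square in x: (x - 9)² = 4(y + 4).
Vertex (9, -4); 4p = 4 so p = 1. Opens up.
Latus rectum length = |4p| = 4.

4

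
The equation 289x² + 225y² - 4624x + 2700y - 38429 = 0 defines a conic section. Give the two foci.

Group the x- and y-terms: 289(x² - 16x) + 225(y² + 12y) = 38429
Completing the square gives 289(x - 8)² + 225(y + 6)² = 38429 + 18496 + 8100 = 65025.
Dividing both sides by 65025: (x - 8)²/225 + (y + 6)²/289 = 1
Ellipse, center (8, -6), major axis vertical; a² = 289, b² = 225.
c² = a² - b² = 289 - 225 = 64, so c = 8.
Foci lie on the vertical axis through the center: (h, k ± c).

(8, -14) and (8, 2)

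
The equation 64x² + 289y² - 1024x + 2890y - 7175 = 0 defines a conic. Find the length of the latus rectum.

Collect terms: 64(x² - 16x) + 289(y² + 10y) = 7175
Complete the square: 64(x - 8)² + 289(y + 5)² = 7175 + 4096 + 7225 = 18496
Dividing both sides by 18496: (x - 8)²/289 + (y + 5)²/64 = 1
Ellipse, center (8, -5), major axis horizontal; a² = 289, b² = 64.
Latus rectum length = 2b²/a = 2·64/17 = 128/17.

128/17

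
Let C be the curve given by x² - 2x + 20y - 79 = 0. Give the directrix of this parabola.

y = 9

Only x is squared. Complete the square in x: (x - 1)² = -20(y - 4).
Vertex (1, 4); 4p = -20 so p = -5. Opens down.
Directrix is the horizontal line y = k − p = 4 − (-5) = 9.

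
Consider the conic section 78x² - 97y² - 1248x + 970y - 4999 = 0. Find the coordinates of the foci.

78(x² - 16x) -97(y² - 10y) = 4999
Complete the square in x and y: 78(x - 8)² -97(y - 5)² = 4999 + 4992 - 2425 = 7566
Divide by 7566: (x - 8)²/97 - (y - 5)²/78 = 1
Hyperbola, center (8, 5), transverse axis horizontal; a² = 97, b² = 78.
c² = a² + b² = 97 + 78 = 175, so c = 5√7.
Foci lie on the horizontal axis through the center: (h ± c, k).

(8 - 5√7, 5) and (8 + 5√7, 5)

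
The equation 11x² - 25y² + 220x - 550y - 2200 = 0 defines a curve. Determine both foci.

Group the x- and y-terms: 11(x² + 20x) -25(y² + 22y) = 2200
Complete the square: 11(x + 10)² -25(y + 11)² = 2200 + 1100 - 3025 = 275
Dividing both sides by 275: (x + 10)²/25 - (y + 11)²/11 = 1
Hyperbola, center (-10, -11), transverse axis horizontal; a² = 25, b² = 11.
c² = a² + b² = 25 + 11 = 36, so c = 6.
Foci lie on the horizontal axis through the center: (h ± c, k).

(-16, -11) and (-4, -11)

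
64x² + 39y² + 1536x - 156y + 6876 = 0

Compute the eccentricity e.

Rearranging, 64(x² + 24x) + 39(y² - 4y) = -6876.
Completing the square gives 64(x + 12)² + 39(y - 2)² = -6876 + 9216 + 156 = 2496.
Divide by 2496: (x + 12)²/39 + (y - 2)²/64 = 1
Ellipse, center (-12, 2), major axis vertical; a² = 64, b² = 39.
c² = a² - b² = 25, so c = 5.
e = c/a = 5/8.

e = 5/8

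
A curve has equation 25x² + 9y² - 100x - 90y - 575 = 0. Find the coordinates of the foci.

Group the x- and y-terms: 25(x² - 4x) + 9(y² - 10y) = 575
Complete the square in x and y: 25(x - 2)² + 9(y - 5)² = 575 + 100 + 225 = 900
Divide by 900: (x - 2)²/36 + (y - 5)²/100 = 1
Ellipse, center (2, 5), major axis vertical; a² = 100, b² = 36.
c² = a² - b² = 100 - 36 = 64, so c = 8.
Foci lie on the vertical axis through the center: (h, k ± c).

(2, -3) and (2, 13)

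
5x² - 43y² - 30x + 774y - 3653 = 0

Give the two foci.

Group: 5(x² - 6x) -43(y² - 18y) = 3653
Complete the square: 5(x - 3)² -43(y - 9)² = 3653 + 45 - 3483 = 215
Divide through by 215 to get (x - 3)²/43 - (y - 9)²/5 = 1.
Hyperbola, center (3, 9), transverse axis horizontal; a² = 43, b² = 5.
c² = a² + b² = 43 + 5 = 48, so c = 4√3.
Foci lie on the horizontal axis through the center: (h ± c, k).

(3 - 4√3, 9) and (3 + 4√3, 9)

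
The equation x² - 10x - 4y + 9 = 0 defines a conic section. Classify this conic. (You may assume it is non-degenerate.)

parabola

No xy term. Coefficients of x² and y² are A = 1, C = 0.
Exactly one squared variable ⇒ parabola.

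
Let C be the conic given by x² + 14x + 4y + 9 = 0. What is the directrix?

Only x is squared. Complete the square in x: (x + 7)² = -4(y - 10).
Vertex (-7, 10); 4p = -4 so p = -1. Opens down.
Directrix is the horizontal line y = k − p = 10 − (-1) = 11.

y = 11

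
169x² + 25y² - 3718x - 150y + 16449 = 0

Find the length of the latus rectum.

Group: 169(x² - 22x) + 25(y² - 6y) = -16449
Complete the square in x and y: 169(x - 11)² + 25(y - 3)² = -16449 + 20449 + 225 = 4225
Dividing both sides by 4225: (x - 11)²/25 + (y - 3)²/169 = 1
Ellipse, center (11, 3), major axis vertical; a² = 169, b² = 25.
Latus rectum length = 2b²/a = 2·25/13 = 50/13.

50/13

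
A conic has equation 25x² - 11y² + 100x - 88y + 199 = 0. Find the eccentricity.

Group the x- and y-terms: 25(x² + 4x) -11(y² + 8y) = -199
Complete the square: 25(x + 2)² -11(y + 4)² = -199 + 100 - 176 = -275
Divide by -275: (y + 4)²/25 - (x + 2)²/11 = 1
Hyperbola, center (-2, -4), transverse axis vertical; a² = 25, b² = 11.
c² = a² + b² = 36, so c = 6.
e = c/a = 6/5.

e = 6/5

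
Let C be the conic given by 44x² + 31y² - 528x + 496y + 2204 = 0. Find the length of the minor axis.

Group the x- and y-terms: 44(x² - 12x) + 31(y² + 16y) = -2204
Complete the square: 44(x - 6)² + 31(y + 8)² = -2204 + 1584 + 1984 = 1364
Dividing both sides by 1364: (x - 6)²/31 + (y + 8)²/44 = 1
Ellipse, center (6, -8), major axis vertical; a² = 44, b² = 31.
b² = 31 so b = √31; the minor axis has length 2b = 2√31.

2√31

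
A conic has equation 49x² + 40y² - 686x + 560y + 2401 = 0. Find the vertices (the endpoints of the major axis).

49(x² - 14x) + 40(y² + 14y) = -2401
49(x - 7)² + 40(y + 7)² = -2401 + 2401 + 1960 = 1960
Divide by 1960: (x - 7)²/40 + (y + 7)²/49 = 1
Ellipse, center (7, -7), major axis vertical; a² = 49, b² = 40.
a = 7. Vertices at (h, k ± a).

(7, -14) and (7, 0)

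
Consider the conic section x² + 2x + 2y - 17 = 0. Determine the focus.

(-1, 17/2)

Only x is squared. Complete the square in x: (x + 1)² = -2(y - 9).
Vertex (-1, 9); 4p = -2 so p = -1/2. Opens down.
Focus is p units from the vertex along the axis: (h, k + p).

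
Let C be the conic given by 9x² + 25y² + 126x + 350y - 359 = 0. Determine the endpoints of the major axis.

9(x² + 14x) + 25(y² + 14y) = 359
Complete the square: 9(x + 7)² + 25(y + 7)² = 359 + 441 + 1225 = 2025
Dividing both sides by 2025: (x + 7)²/225 + (y + 7)²/81 = 1
Ellipse, center (-7, -7), major axis horizontal; a² = 225, b² = 81.
a = 15. Vertices at (h ± a, k).

(-22, -7) and (8, -7)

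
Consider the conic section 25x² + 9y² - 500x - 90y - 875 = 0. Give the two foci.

(10, -11) and (10, 21)

Rearranging, 25(x² - 20x) + 9(y² - 10y) = 875.
Complete the square: 25(x - 10)² + 9(y - 5)² = 875 + 2500 + 225 = 3600
Divide through by 3600 to get (x - 10)²/144 + (y - 5)²/400 = 1.
Ellipse, center (10, 5), major axis vertical; a² = 400, b² = 144.
c² = a² - b² = 400 - 144 = 256, so c = 16.
Foci lie on the vertical axis through the center: (h, k ± c).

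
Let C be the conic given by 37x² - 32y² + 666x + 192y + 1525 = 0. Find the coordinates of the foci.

(-9 - √69, 3) and (-9 + √69, 3)

Group the x- and y-terms: 37(x² + 18x) -32(y² - 6y) = -1525
Completing the square gives 37(x + 9)² -32(y - 3)² = -1525 + 2997 - 288 = 1184.
Divide by 1184: (x + 9)²/32 - (y - 3)²/37 = 1
Hyperbola, center (-9, 3), transverse axis horizontal; a² = 32, b² = 37.
c² = a² + b² = 32 + 37 = 69, so c = √69.
Foci lie on the horizontal axis through the center: (h ± c, k).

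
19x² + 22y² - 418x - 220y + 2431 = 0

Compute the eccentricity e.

19(x² - 22x) + 22(y² - 10y) = -2431
Complete the square in x and y: 19(x - 11)² + 22(y - 5)² = -2431 + 2299 + 550 = 418
Dividing both sides by 418: (x - 11)²/22 + (y - 5)²/19 = 1
Ellipse, center (11, 5), major axis horizontal; a² = 22, b² = 19.
c² = a² - b² = 3, so c = √3.
e = c/a = √3/√22 = √66/22.

e = √66/22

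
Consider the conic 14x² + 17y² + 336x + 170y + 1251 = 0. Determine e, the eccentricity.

e = √51/17

14(x² + 24x) + 17(y² + 10y) = -1251
14(x + 12)² + 17(y + 5)² = -1251 + 2016 + 425 = 1190
Divide by 1190: (x + 12)²/85 + (y + 5)²/70 = 1
Ellipse, center (-12, -5), major axis horizontal; a² = 85, b² = 70.
c² = a² - b² = 15, so c = √15.
e = c/a = √15/√85 = √51/17.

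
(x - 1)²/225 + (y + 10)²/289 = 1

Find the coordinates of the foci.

Center (1, -10). The larger denominator 289 sits under the y-term, so the major axis is vertical; a² = 289, b² = 225.
c² = a² - b² = 289 - 225 = 64, so c = 8.
Foci lie on the vertical axis through the center: (h, k ± c).

(1, -18) and (1, -2)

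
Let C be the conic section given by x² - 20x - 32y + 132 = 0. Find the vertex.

Only x is squared. Complete the square in x: (x - 10)² = 32(y - 1).
Vertex (10, 1); 4p = 32 so p = 8. Opens up.

(10, 1)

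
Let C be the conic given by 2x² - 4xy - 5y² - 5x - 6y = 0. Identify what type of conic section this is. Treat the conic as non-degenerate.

A = 2, B = -4, C = -5.
Discriminant B² − 4AC = (-4)² − 4·2·(-5) = 56.
B² − 4AC > 0 ⇒ hyperbola.

hyperbola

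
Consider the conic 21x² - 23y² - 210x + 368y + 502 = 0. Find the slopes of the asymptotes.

√483/23 and -√483/23

Group the x- and y-terms: 21(x² - 10x) -23(y² - 16y) = -502
Complete the square: 21(x - 5)² -23(y - 8)² = -502 + 525 - 1472 = -1449
Divide through by -1449 to get (y - 8)²/63 - (x - 5)²/69 = 1.
Hyperbola, center (5, 8), transverse axis vertical; a² = 63, b² = 69.
For a vertical hyperbola the asymptotes have slope ±a/b.
Here that is ±3√7/√69 = ±√483/23.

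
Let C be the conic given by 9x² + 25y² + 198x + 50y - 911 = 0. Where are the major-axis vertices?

(-26, -1) and (4, -1)

Rearranging, 9(x² + 22x) + 25(y² + 2y) = 911.
Complete the square in x and y: 9(x + 11)² + 25(y + 1)² = 911 + 1089 + 25 = 2025
Dividing both sides by 2025: (x + 11)²/225 + (y + 1)²/81 = 1
Ellipse, center (-11, -1), major axis horizontal; a² = 225, b² = 81.
a = 15. Vertices at (h ± a, k).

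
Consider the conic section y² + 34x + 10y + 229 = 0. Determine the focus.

Only y is squared. Complete the square in y: (y + 5)² = -34(x + 6).
Vertex (-6, -5); 4p = -34 so p = -17/2. Opens left.
Focus is p units from the vertex along the axis: (h + p, k).

(-29/2, -5)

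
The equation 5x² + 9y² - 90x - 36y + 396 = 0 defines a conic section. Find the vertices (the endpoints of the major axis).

Group the x- and y-terms: 5(x² - 18x) + 9(y² - 4y) = -396
Complete the square in x and y: 5(x - 9)² + 9(y - 2)² = -396 + 405 + 36 = 45
Divide by 45: (x - 9)²/9 + (y - 2)²/5 = 1
Ellipse, center (9, 2), major axis horizontal; a² = 9, b² = 5.
a = 3. Vertices at (h ± a, k).

(6, 2) and (12, 2)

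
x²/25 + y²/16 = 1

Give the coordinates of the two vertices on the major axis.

(-5, 0) and (5, 0)

Center (0, 0). The larger denominator 25 sits under the x-term, so the major axis is horizontal; a² = 25, b² = 16.
a = 5. Vertices at (h ± a, k).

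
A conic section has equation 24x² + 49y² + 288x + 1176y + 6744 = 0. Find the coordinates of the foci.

(-11, -12) and (-1, -12)

Group: 24(x² + 12x) + 49(y² + 24y) = -6744
24(x + 6)² + 49(y + 12)² = -6744 + 864 + 7056 = 1176
Divide by 1176: (x + 6)²/49 + (y + 12)²/24 = 1
Ellipse, center (-6, -12), major axis horizontal; a² = 49, b² = 24.
c² = a² - b² = 49 - 24 = 25, so c = 5.
Foci lie on the horizontal axis through the center: (h ± c, k).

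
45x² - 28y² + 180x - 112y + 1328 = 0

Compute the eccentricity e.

e = √365/15

Group: 45(x² + 4x) -28(y² + 4y) = -1328
Completing the square gives 45(x + 2)² -28(y + 2)² = -1328 + 180 - 112 = -1260.
Divide through by -1260 to get (y + 2)²/45 - (x + 2)²/28 = 1.
Hyperbola, center (-2, -2), transverse axis vertical; a² = 45, b² = 28.
c² = a² + b² = 73, so c = √73.
e = c/a = √73/3√5 = √365/15.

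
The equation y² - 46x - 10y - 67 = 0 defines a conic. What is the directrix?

x = -27/2

Only y is squared. Complete the square in y: (y - 5)² = 46(x + 2).
Vertex (-2, 5); 4p = 46 so p = 23/2. Opens right.
Directrix is the vertical line x = h − p = -2 − (23/2) = -27/2.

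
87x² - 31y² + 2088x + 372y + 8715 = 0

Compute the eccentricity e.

e = √3658/31

Collect terms: 87(x² + 24x) -31(y² - 12y) = -8715
87(x + 12)² -31(y - 6)² = -8715 + 12528 - 1116 = 2697
Divide by 2697: (x + 12)²/31 - (y - 6)²/87 = 1
Hyperbola, center (-12, 6), transverse axis horizontal; a² = 31, b² = 87.
c² = a² + b² = 118, so c = √118.
e = c/a = √118/√31 = √3658/31.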